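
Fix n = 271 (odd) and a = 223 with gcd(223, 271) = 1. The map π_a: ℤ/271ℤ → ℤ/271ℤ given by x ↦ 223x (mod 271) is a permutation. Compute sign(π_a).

Trace 167: π^k(167) = [167, 114, 219, 57, 245, 164, 258] for k=0..6.
Cycle type of π: 135×2 + 1; total 3 cycles.
3 cycles on 271: each ℓ→(−1)^(ℓ−1), product (−1)^268 = +1.

+1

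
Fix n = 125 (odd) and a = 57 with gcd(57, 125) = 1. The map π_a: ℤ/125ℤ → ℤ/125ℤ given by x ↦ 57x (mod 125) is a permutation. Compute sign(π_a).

Trace 57: π^k(57) = [57, 124, 68, 1] for k=0..3.
Decompose π into cycles: lengths [4, 4, 4, 4, 4, 4, 4, 4, 4, 4, 4, 4, 4, 4, 4, 4, 4, 4, 4, 4, 4, 4, 4, 4, 4, 4, 4, 4, 4, 4, 4, 1] (32 cycles, including the fixed point 0).
32 cycles on 125: each ℓ→(−1)^(ℓ−1), product (−1)^93 = -1.

-1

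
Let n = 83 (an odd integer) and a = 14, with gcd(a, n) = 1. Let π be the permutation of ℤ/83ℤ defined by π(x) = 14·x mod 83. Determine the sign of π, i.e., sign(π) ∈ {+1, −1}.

Start at x=39: 39 → 48 → 8 → 29 → 74 → 40 → 62 → … (one orbit).
Cycle type of π: 82 + 1; total 2 cycles.
83 − 2 = 81 transpositions; sign(π) = (−1)^81 = -1.
(14|83)_J = -1 (Zolotarev's lemma cross-check).

-1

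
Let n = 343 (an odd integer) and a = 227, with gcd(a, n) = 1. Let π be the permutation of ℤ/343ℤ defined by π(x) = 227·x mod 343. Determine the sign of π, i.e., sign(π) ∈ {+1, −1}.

Start at x=244: 244 → 165 → 68 → 1 → 227 → 79 → 97 → … (one orbit).
The orbit structure of x ↦ 227x mod 343: 16 orbits of sizes [42, 42, 42, 42, 42, 42, 42, 6, 6, 6, 6, 6, 6, 6, 6, 1].
16 cycles on 343: each ℓ→(−1)^(ℓ−1), product (−1)^327 = -1.
(227|343)_J = -1 (Zolotarev's lemma cross-check).

-1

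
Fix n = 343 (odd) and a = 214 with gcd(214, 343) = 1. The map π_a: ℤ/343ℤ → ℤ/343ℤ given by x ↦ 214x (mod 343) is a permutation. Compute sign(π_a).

+1

Orbit of 177 under x↦214x: [177, 148, 116, 128, 295, 18, 79]… (length divides ord_343(214)).
The orbit structure of x ↦ 214x mod 343: 31 orbits of sizes [21, 21, 21, 21, 21, 21, 21, 21, 21, 21, 21, 21, 21, 21, 3, 3, 3, 3, 3, 3, 3, 3, 3, 3, 3, 3, 3, 3, 3, 3, 1].
31 cycles on 343: each ℓ→(−1)^(ℓ−1), product (−1)^312 = +1.
Zolotarev: (214|343) = +1, matching the cycle-count sign.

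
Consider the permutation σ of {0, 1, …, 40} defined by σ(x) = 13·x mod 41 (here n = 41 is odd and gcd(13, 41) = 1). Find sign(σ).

Trace 8: π^k(8) = [8, 22, 40, 28, 36, 17, 16] for k=0..6.
The orbit structure of x ↦ 13x mod 41: 2 orbits of sizes [40, 1].
n − c = 41 − 2 = 39; sign = (−1)^39 = -1.

-1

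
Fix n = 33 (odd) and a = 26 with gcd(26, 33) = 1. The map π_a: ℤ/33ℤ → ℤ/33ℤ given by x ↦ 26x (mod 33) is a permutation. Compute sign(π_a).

-1

Start at x=26: 26 → 16 → 20 → 25 → 23 → 4 → 5 → … (one orbit).
6 cycles of lengths [10, 10, 5, 5, 2, 1].
With 6 cycles on 33 points, sign = (−1)^{33−6} = -1.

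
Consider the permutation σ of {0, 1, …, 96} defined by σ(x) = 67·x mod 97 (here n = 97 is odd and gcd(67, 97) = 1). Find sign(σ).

-1

Trace 34: π^k(34) = [34, 47, 45, 8, 51, 22, 19] for k=0..6.
Cycle type of π: 32×3 + 1; total 4 cycles.
n − c = 97 − 4 = 93; sign = (−1)^93 = -1.
Check: (67/97) = -1 by Zolotarev.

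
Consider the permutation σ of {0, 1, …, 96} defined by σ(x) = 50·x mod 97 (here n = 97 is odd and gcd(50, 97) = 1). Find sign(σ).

Orbit of 47 under x↦50x: [47, 22, 33, 1, 50, 75, 64]… (length divides ord_97(50)).
Cycle type of π: 8×12 + 1; total 13 cycles.
13 cycles on 97: each ℓ→(−1)^(ℓ−1), product (−1)^84 = +1.
The Jacobi symbol (50|97) = +1 (Zolotarev) agrees.

+1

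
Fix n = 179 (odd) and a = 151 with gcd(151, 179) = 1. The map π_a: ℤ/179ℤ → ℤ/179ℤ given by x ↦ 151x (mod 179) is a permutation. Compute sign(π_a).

+1

Start at x=87: 87 → 70 → 9 → 106 → 75 → 48 → 88 → … (one orbit).
Decompose π into cycles: lengths [89, 89, 1] (3 cycles, including the fixed point 0).
Σ(ℓ_i−1) = 179−3 = 176; sign = (−1)^176 = +1.
Via Zolotarev, sign(π_{151}) = (151|179) = +1.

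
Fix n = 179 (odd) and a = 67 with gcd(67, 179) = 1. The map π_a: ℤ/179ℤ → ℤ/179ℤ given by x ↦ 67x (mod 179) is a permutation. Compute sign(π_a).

+1

Start at x=36: 36 → 85 → 146 → 116 → 75 → 13 → 155 → … (one orbit).
Decompose π into cycles: lengths [89, 89, 1] (3 cycles, including the fixed point 0).
3 cycles on 179: each ℓ→(−1)^(ℓ−1), product (−1)^176 = +1.
The Jacobi symbol (67|179) = +1 (Zolotarev) agrees.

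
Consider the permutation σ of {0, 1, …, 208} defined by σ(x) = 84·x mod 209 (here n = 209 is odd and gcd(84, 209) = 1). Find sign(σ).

+1

Start at x=107: 107 → 1 → 84 → 159 → 189 → 201 → 164 → … (one orbit).
Decompose π into cycles: lengths [30, 30, 30, 30, 30, 30, 10, 6, 6, 6, 1] (11 cycles, including the fixed point 0).
Σ(ℓ_i−1) = 209−11 = 198; sign = (−1)^198 = +1.
Zolotarev: (84|209) = +1, matching the cycle-count sign.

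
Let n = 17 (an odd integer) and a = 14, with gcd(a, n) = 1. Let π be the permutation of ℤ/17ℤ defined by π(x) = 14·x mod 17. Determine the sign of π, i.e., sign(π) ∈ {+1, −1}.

-1

Orbit of 1 under x↦14x: [1, 14, 9, 7, 13, 12, 15]… (length divides ord_17(14)).
Cycle type of π: 16 + 1; total 2 cycles.
With 2 cycles on 17 points, sign = (−1)^{17−2} = -1.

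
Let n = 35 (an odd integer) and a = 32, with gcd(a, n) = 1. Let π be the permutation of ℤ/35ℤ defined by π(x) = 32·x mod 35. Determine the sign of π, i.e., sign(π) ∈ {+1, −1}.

-1

Orbit of 11 under x↦32x: [11, 2, 29, 18, 16, 22, 4]… (length divides ord_35(32)).
Decompose π into cycles: lengths [12, 12, 4, 3, 3, 1] (6 cycles, including the fixed point 0).
n − c = 35 − 6 = 29; sign = (−1)^29 = -1.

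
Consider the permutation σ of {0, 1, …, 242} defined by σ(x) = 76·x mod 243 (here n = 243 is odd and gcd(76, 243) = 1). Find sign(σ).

Orbit of 22 under x↦76x: [22, 214, 226, 166, 223, 181, 148]… (length divides ord_243(76)).
The orbit structure of x ↦ 76x mod 243: 11 orbits of sizes [81, 81, 27, 27, 9, 9, 3, 3, 1, 1, 1].
243 − 11 = 232 transpositions; sign(π) = (−1)^232 = +1.
The Jacobi symbol (76|243) = +1 (Zolotarev) agrees.

+1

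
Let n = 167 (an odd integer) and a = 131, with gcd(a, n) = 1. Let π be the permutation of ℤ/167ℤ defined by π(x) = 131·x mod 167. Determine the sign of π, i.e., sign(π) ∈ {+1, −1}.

Start at x=68: 68 → 57 → 119 → 58 → 83 → 18 → 20 → … (one orbit).
π_131 has 2 disjoint cycles with lengths [166, 1] on {0,…,166}.
sign(π) = (−1)^{n − #cycles} = (−1)^{167−2} = (−1)^165 = -1.

-1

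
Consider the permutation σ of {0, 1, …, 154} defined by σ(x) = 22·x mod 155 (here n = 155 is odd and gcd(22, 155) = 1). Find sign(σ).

+1

Start at x=16: 16 → 42 → 149 → 23 → 41 → 127 → 4 → … (one orbit).
Decompose π into cycles: lengths [60, 60, 30, 4, 1] (5 cycles, including the fixed point 0).
Σ(ℓ_i−1) = 155−5 = 150; sign = (−1)^150 = +1.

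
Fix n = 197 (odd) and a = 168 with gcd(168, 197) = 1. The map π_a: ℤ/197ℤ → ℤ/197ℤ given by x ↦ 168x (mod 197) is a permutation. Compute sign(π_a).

Start at x=33: 33 → 28 → 173 → 105 → 107 → 49 → 155 → … (one orbit).
The orbit structure of x ↦ 168x mod 197: 3 orbits of sizes [98, 98, 1].
Σ(ℓ_i−1) = 197−3 = 194; sign = (−1)^194 = +1.
Via Zolotarev, sign(π_{168}) = (168|197) = +1.

+1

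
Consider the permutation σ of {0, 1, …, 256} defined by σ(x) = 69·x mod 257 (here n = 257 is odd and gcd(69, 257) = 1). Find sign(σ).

-1

Orbit of 211 under x↦69x: [211, 167, 215, 186, 241, 181, 153]… (length divides ord_257(69)).
Cycle type of π: 256 + 1; total 2 cycles.
n − c = 257 − 2 = 255; sign = (−1)^255 = -1.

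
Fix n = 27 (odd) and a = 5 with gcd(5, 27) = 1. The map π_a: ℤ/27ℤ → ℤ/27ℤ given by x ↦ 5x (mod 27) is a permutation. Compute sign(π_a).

-1

Trace 11: π^k(11) = [11, 1, 5, 25, 17, 4, 20] for k=0..6.
π_5 has 4 disjoint cycles with lengths [18, 6, 2, 1] on {0,…,26}.
sign(π) = (−1)^{n − #cycles} = (−1)^{27−4} = (−1)^23 = -1.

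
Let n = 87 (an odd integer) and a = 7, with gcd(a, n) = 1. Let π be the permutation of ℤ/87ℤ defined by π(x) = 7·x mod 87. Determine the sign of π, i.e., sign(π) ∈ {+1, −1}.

Trace 82: π^k(82) = [82, 52, 16, 25, 1, 7, 49] for k=0..6.
15 cycles of lengths [7, 7, 7, 7, 7, 7, 7, 7, 7, 7, 7, 7, 1, 1, 1].
With 15 cycles on 87 points, sign = (−1)^{87−15} = +1.
Zolotarev: (7|87) = +1, matching the cycle-count sign.

+1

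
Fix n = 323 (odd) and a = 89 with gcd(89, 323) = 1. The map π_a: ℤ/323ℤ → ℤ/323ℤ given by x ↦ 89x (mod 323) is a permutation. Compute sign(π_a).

Trace 169: π^k(169) = [169, 183, 137, 242, 220, 200, 35] for k=0..6.
Decompose π into cycles: lengths [36, 36, 36, 36, 36, 36, 36, 36, 18, 4, 4, 4, 4, 1] (14 cycles, including the fixed point 0).
323 − 14 = 309 transpositions; sign(π) = (−1)^309 = -1.
The Jacobi symbol (89|323) = -1 (Zolotarev) agrees.

-1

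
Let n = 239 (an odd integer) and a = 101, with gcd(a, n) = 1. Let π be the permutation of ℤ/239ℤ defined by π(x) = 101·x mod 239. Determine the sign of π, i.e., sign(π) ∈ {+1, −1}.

Trace 166: π^k(166) = [166, 36, 51, 132, 187, 6, 128] for k=0..6.
π_101 has 15 disjoint cycles with lengths [17, 17, 17, 17, 17, 17, 17, 17, 17, 17, 17, 17, 17, 17, 1] on {0,…,238}.
Σ(ℓ_i−1) = 239−15 = 224; sign = (−1)^224 = +1.
Check: (101/239) = +1 by Zolotarev.

+1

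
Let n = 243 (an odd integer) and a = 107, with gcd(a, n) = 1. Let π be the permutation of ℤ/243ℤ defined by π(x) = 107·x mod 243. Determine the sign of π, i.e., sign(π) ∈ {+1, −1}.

Trace 217: π^k(217) = [217, 134, 1, 107, 28, 80, 55] for k=0..6.
Cycle lengths of π_107 on ℤ/243ℤ: [18, 18, 18, 18, 18, 18, 18, 18, 18, 6, 6, 6, 6, 6, 6, 6, 6, 6, 2, 2, 2, 2, 2, 2, 2, 2, 2, 2, 2, 2, 2, 1]; 32 cycles in total.
sign(π) = (−1)^{n − #cycles} = (−1)^{243−32} = (−1)^211 = -1.

-1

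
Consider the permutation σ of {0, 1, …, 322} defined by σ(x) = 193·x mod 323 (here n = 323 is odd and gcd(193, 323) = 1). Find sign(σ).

Trace 12: π^k(12) = [12, 55, 279, 229, 269, 237, 198] for k=0..6.
Cycle lengths of π_193 on ℤ/323ℤ: [144, 144, 18, 16, 1]; 5 cycles in total.
With 5 cycles on 323 points, sign = (−1)^{323−5} = +1.

+1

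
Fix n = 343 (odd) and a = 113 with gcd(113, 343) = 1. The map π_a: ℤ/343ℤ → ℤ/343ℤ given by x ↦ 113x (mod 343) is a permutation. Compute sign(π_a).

Orbit of 253 under x↦113x: [253, 120, 183, 99, 211, 176, 337]… (length divides ord_343(113)).
Decompose π into cycles: lengths [49, 49, 49, 49, 49, 49, 7, 7, 7, 7, 7, 7, 1, 1, 1, 1, 1, 1, 1] (19 cycles, including the fixed point 0).
n − c = 343 − 19 = 324; sign = (−1)^324 = +1.
Via Zolotarev, sign(π_{113}) = (113|343) = +1.

+1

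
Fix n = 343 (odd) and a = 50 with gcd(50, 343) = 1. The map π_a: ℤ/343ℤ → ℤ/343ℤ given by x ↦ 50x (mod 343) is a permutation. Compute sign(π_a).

Orbit of 1 under x↦50x: [1, 50, 99, 148, 197, 246, 295]… (length divides ord_343(50)).
π_50 has 91 disjoint cycles with lengths [7, 7, 7, 7, 7, 7, 7, 7, 7, 7, 7, 7, 7, 7, 7, 7, 7, 7, 7, 7, 7, 7, 7, 7, 7, 7, 7, 7, 7, 7, 7, 7, 7, 7, 7, 7, 7, 7, 7, 7, 7, 7, 1, 1, 1, 1, 1, 1, 1, 1, 1, 1, 1, 1, 1, 1, 1, 1, 1, 1, 1, 1, 1, 1, 1, 1, 1, 1, 1, 1, 1, 1, 1, 1, 1, 1, 1, 1, 1, 1, 1, 1, 1, 1, 1, 1, 1, 1, 1, 1, 1] on {0,…,342}.
91 cycles on 343: each ℓ→(−1)^(ℓ−1), product (−1)^252 = +1.
Via Zolotarev, sign(π_{50}) = (50|343) = +1.

+1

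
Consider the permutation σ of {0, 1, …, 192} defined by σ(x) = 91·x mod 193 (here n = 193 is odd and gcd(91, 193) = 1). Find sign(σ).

Orbit of 106 under x↦91x: [106, 189, 22, 72, 183, 55, 180]… (length divides ord_193(91)).
Cycle type of π: 192 + 1; total 2 cycles.
2 cycles on 193: each ℓ→(−1)^(ℓ−1), product (−1)^191 = -1.

-1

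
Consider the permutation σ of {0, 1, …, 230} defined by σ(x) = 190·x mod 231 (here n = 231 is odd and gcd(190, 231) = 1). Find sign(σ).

+1

Trace 190: π^k(190) = [190, 64, 148, 169, 1] for k=0..4.
63 cycles of lengths [5, 5, 5, 5, 5, 5, 5, 5, 5, 5, 5, 5, 5, 5, 5, 5, 5, 5, 5, 5, 5, 5, 5, 5, 5, 5, 5, 5, 5, 5, 5, 5, 5, 5, 5, 5, 5, 5, 5, 5, 5, 5, 1, 1, 1, 1, 1, 1, 1, 1, 1, 1, 1, 1, 1, 1, 1, 1, 1, 1, 1, 1, 1].
231 − 63 = 168 transpositions; sign(π) = (−1)^168 = +1.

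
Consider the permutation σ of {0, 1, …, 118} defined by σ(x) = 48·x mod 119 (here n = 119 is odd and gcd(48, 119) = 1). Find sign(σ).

+1

Orbit of 8 under x↦48x: [8, 27, 106, 90, 36, 62, 1]… (length divides ord_119(48)).
π_48 has 11 disjoint cycles with lengths [16, 16, 16, 16, 16, 16, 16, 2, 2, 2, 1] on {0,…,118}.
n − c = 119 − 11 = 108; sign = (−1)^108 = +1.
Check: (48/119) = +1 by Zolotarev.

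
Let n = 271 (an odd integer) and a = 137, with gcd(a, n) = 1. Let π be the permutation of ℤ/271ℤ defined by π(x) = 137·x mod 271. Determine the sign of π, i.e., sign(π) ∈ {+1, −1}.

Trace 44: π^k(44) = [44, 66, 99, 13, 155, 97, 10] for k=0..6.
The orbit structure of x ↦ 137x mod 271: 2 orbits of sizes [270, 1].
n − c = 271 − 2 = 269; sign = (−1)^269 = -1.
(137|271)_J = -1 (Zolotarev's lemma cross-check).

-1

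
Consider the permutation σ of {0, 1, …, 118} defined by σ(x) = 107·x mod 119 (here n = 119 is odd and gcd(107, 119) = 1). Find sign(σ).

Start at x=58: 58 → 18 → 22 → 93 → 74 → 64 → 65 → … (one orbit).
Decompose π into cycles: lengths [48, 48, 16, 3, 3, 1] (6 cycles, including the fixed point 0).
Σ(ℓ_i−1) = 119−6 = 113; sign = (−1)^113 = -1.
The Jacobi symbol (107|119) = -1 (Zolotarev) agrees.

-1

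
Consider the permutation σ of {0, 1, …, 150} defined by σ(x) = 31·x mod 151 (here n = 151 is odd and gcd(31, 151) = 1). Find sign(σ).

+1

Orbit of 105 under x↦31x: [105, 84, 37, 90, 72, 118, 34]… (length divides ord_151(31)).
Decompose π into cycles: lengths [75, 75, 1] (3 cycles, including the fixed point 0).
sign(π) = (−1)^{n − #cycles} = (−1)^{151−3} = (−1)^148 = +1.
The Jacobi symbol (31|151) = +1 (Zolotarev) agrees.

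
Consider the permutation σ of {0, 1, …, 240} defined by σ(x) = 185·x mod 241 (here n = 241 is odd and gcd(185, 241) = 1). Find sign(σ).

-1

Start at x=154: 154 → 52 → 221 → 156 → 181 → 227 → 61 → … (one orbit).
Cycle lengths of π_185 on ℤ/241ℤ: [240, 1]; 2 cycles in total.
241 − 2 = 239 transpositions; sign(π) = (−1)^239 = -1.
The Jacobi symbol (185|241) = -1 (Zolotarev) agrees.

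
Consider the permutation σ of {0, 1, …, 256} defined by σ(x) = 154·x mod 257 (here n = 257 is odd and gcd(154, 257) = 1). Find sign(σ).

-1

Trace 184: π^k(184) = [184, 66, 141, 126, 129, 77, 36] for k=0..6.
Decompose π into cycles: lengths [256, 1] (2 cycles, including the fixed point 0).
Σ(ℓ_i−1) = 257−2 = 255; sign = (−1)^255 = -1.
The Jacobi symbol (154|257) = -1 (Zolotarev) agrees.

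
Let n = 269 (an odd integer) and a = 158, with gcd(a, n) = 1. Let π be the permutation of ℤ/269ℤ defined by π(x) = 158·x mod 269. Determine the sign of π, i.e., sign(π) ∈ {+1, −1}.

-1

Trace 217: π^k(217) = [217, 123, 66, 206, 268, 111, 53] for k=0..6.
π_158 has 2 disjoint cycles with lengths [268, 1] on {0,…,268}.
With 2 cycles on 269 points, sign = (−1)^{269−2} = -1.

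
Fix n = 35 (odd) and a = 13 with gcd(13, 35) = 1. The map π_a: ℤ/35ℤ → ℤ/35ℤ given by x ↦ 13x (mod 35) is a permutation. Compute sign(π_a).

+1

Start at x=13: 13 → 29 → 27 → 1 → 13 (one orbit).
11 cycles of lengths [4, 4, 4, 4, 4, 4, 4, 2, 2, 2, 1].
With 11 cycles on 35 points, sign = (−1)^{35−11} = +1.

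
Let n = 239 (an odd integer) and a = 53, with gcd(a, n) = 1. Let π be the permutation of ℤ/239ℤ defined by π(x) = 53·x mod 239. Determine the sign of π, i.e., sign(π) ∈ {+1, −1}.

Start at x=54: 54 → 233 → 160 → 115 → 120 → 146 → 90 → … (one orbit).
2 cycles of lengths [238, 1].
n − c = 239 − 2 = 237; sign = (−1)^237 = -1.
Zolotarev: (53|239) = -1, matching the cycle-count sign.

-1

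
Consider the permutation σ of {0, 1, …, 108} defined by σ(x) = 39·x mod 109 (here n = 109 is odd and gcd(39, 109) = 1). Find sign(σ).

-1

Orbit of 91 under x↦39x: [91, 61, 90, 22, 95, 108, 70]… (length divides ord_109(39)).
The orbit structure of x ↦ 39x mod 109: 2 orbits of sizes [108, 1].
109 − 2 = 107 transpositions; sign(π) = (−1)^107 = -1.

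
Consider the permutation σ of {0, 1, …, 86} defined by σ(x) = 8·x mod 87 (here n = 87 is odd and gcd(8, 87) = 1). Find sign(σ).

Orbit of 77 under x↦8x: [77, 7, 56, 13, 17, 49, 44]… (length divides ord_87(8)).
Cycle lengths of π_8 on ℤ/87ℤ: [28, 28, 28, 2, 1]; 5 cycles in total.
87 − 5 = 82 transpositions; sign(π) = (−1)^82 = +1.
(8|87)_J = +1 (Zolotarev's lemma cross-check).

+1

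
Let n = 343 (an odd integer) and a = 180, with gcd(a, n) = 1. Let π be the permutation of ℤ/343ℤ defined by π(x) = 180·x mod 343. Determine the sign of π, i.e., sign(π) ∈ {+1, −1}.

-1

Trace 186: π^k(186) = [186, 209, 233, 94, 113, 103, 18] for k=0..6.
Decompose π into cycles: lengths [294, 42, 6, 1] (4 cycles, including the fixed point 0).
sign(π) = (−1)^{n − #cycles} = (−1)^{343−4} = (−1)^339 = -1.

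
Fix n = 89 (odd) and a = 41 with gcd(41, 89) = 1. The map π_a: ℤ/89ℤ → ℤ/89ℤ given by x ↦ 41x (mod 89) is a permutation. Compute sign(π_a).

Orbit of 21 under x↦41x: [21, 60, 57, 23, 53, 37, 4]… (length divides ord_89(41)).
Cycle type of π: 88 + 1; total 2 cycles.
2 cycles on 89: each ℓ→(−1)^(ℓ−1), product (−1)^87 = -1.
Via Zolotarev, sign(π_{41}) = (41|89) = -1.

-1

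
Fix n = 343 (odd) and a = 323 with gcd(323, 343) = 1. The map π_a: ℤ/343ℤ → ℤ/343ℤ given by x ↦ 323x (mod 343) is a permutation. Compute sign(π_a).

Trace 57: π^k(57) = [57, 232, 162, 190, 316, 197, 176] for k=0..6.
π_323 has 19 disjoint cycles with lengths [49, 49, 49, 49, 49, 49, 7, 7, 7, 7, 7, 7, 1, 1, 1, 1, 1, 1, 1] on {0,…,342}.
n − c = 343 − 19 = 324; sign = (−1)^324 = +1.
Check: (323/343) = +1 by Zolotarev.

+1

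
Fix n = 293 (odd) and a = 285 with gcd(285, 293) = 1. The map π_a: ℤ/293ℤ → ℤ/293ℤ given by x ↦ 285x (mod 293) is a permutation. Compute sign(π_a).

-1

Trace 209: π^k(209) = [209, 86, 191, 230, 211, 70, 26] for k=0..6.
Cycle lengths of π_285 on ℤ/293ℤ: [292, 1]; 2 cycles in total.
293 − 2 = 291 transpositions; sign(π) = (−1)^291 = -1.
(285|293)_J = -1 (Zolotarev's lemma cross-check).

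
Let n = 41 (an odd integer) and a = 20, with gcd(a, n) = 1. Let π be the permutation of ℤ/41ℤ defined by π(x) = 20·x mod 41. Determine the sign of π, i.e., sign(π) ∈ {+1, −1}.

+1

Start at x=8: 8 → 37 → 2 → 40 → 21 → 10 → 36 → … (one orbit).
Decompose π into cycles: lengths [20, 20, 1] (3 cycles, including the fixed point 0).
3 cycles on 41: each ℓ→(−1)^(ℓ−1), product (−1)^38 = +1.
Zolotarev: (20|41) = +1, matching the cycle-count sign.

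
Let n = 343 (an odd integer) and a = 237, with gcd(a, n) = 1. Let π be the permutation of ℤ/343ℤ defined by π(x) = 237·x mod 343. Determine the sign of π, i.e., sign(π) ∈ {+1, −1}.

-1

Start at x=216: 216 → 85 → 251 → 148 → 90 → 64 → 76 → … (one orbit).
Cycle lengths of π_237 on ℤ/343ℤ: [98, 98, 98, 14, 14, 14, 2, 2, 2, 1]; 10 cycles in total.
With 10 cycles on 343 points, sign = (−1)^{343−10} = -1.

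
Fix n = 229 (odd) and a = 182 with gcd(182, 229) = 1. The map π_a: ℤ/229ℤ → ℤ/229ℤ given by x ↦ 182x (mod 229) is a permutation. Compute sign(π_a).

-1

Trace 64: π^k(64) = [64, 198, 83, 221, 147, 190, 1] for k=0..6.
π_182 has 2 disjoint cycles with lengths [228, 1] on {0,…,228}.
With 2 cycles on 229 points, sign = (−1)^{229−2} = -1.
Zolotarev: (182|229) = -1, matching the cycle-count sign.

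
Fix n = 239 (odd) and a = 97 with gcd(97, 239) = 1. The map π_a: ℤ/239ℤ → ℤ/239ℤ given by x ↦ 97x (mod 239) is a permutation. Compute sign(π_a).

-1

Start at x=11: 11 → 111 → 12 → 208 → 100 → 140 → 196 → … (one orbit).
The orbit structure of x ↦ 97x mod 239: 2 orbits of sizes [238, 1].
239 − 2 = 237 transpositions; sign(π) = (−1)^237 = -1.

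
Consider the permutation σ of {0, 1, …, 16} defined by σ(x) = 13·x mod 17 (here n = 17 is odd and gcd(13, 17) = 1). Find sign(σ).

+1

Start at x=16: 16 → 4 → 1 → 13 → 16 (one orbit).
Cycle lengths of π_13 on ℤ/17ℤ: [4, 4, 4, 4, 1]; 5 cycles in total.
sign(π) = (−1)^{n − #cycles} = (−1)^{17−5} = (−1)^12 = +1.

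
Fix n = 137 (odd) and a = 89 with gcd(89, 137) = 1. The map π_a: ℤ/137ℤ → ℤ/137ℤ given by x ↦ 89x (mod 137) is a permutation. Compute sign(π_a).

-1

Start at x=38: 38 → 94 → 9 → 116 → 49 → 114 → 8 → … (one orbit).
Cycle lengths of π_89 on ℤ/137ℤ: [136, 1]; 2 cycles in total.
2 cycles on 137: each ℓ→(−1)^(ℓ−1), product (−1)^135 = -1.
Check: (89/137) = -1 by Zolotarev.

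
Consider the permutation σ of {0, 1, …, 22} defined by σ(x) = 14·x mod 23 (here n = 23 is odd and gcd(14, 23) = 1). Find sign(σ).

-1

Start at x=17: 17 → 8 → 20 → 4 → 10 → 2 → 5 → … (one orbit).
Cycle lengths of π_14 on ℤ/23ℤ: [22, 1]; 2 cycles in total.
n − c = 23 − 2 = 21; sign = (−1)^21 = -1.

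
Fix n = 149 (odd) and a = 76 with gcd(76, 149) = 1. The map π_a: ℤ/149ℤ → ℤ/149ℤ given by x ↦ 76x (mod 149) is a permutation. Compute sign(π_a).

Start at x=37: 37 → 130 → 46 → 69 → 29 → 118 → 28 → … (one orbit).
π_76 has 3 disjoint cycles with lengths [74, 74, 1] on {0,…,148}.
n − c = 149 − 3 = 146; sign = (−1)^146 = +1.

+1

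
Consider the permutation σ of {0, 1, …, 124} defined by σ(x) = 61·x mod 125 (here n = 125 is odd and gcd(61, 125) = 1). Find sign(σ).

Trace 16: π^k(16) = [16, 101, 36, 71, 81, 66, 26] for k=0..6.
The orbit structure of x ↦ 61x mod 125: 13 orbits of sizes [25, 25, 25, 25, 5, 5, 5, 5, 1, 1, 1, 1, 1].
n − c = 125 − 13 = 112; sign = (−1)^112 = +1.

+1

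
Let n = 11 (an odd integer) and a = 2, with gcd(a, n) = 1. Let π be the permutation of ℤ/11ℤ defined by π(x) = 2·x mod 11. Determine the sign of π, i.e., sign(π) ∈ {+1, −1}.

-1

Start at x=6: 6 → 1 → 2 → 4 → 8 → 5 → 10 → … (one orbit).
2 cycles of lengths [10, 1].
sign(π) = (−1)^{n − #cycles} = (−1)^{11−2} = (−1)^9 = -1.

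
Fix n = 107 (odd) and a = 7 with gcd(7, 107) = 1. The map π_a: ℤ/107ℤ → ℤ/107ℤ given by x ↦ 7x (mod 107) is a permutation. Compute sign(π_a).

-1

Start at x=38: 38 → 52 → 43 → 87 → 74 → 90 → 95 → … (one orbit).
2 cycles of lengths [106, 1].
sign(π) = (−1)^{n − #cycles} = (−1)^{107−2} = (−1)^105 = -1.
Zolotarev: (7|107) = -1, matching the cycle-count sign.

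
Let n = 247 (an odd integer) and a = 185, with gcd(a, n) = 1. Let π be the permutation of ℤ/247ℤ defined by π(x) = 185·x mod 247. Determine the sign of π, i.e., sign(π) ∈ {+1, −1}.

-1

Orbit of 165 under x↦185x: [165, 144, 211, 9, 183, 16, 243]… (length divides ord_247(185)).
Cycle type of π: 18×13 + 3×4 + 1; total 18 cycles.
With 18 cycles on 247 points, sign = (−1)^{247−18} = -1.
Zolotarev: (185|247) = -1, matching the cycle-count sign.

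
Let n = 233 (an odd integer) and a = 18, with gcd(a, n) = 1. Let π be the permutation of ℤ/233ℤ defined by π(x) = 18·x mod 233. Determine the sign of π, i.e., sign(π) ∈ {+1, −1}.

Orbit of 157 under x↦18x: [157, 30, 74, 167, 210, 52, 4]… (length divides ord_233(18)).
Cycle lengths of π_18 on ℤ/233ℤ: [116, 116, 1]; 3 cycles in total.
233 − 3 = 230 transpositions; sign(π) = (−1)^230 = +1.

+1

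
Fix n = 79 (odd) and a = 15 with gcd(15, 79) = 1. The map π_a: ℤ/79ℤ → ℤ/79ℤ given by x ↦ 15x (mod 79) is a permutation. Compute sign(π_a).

Trace 33: π^k(33) = [33, 21, 78, 64, 12, 22, 14] for k=0..6.
Cycle lengths of π_15 on ℤ/79ℤ: [26, 26, 26, 1]; 4 cycles in total.
Σ(ℓ_i−1) = 79−4 = 75; sign = (−1)^75 = -1.
(15|79)_J = -1 (Zolotarev's lemma cross-check).

-1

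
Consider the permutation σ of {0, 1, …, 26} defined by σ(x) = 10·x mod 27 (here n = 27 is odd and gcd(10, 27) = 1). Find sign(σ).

+1

Start at x=19: 19 → 1 → 10 → 19 (one orbit).
Cycle type of π: 3×6 + 1×9; total 15 cycles.
27 − 15 = 12 transpositions; sign(π) = (−1)^12 = +1.
The Jacobi symbol (10|27) = +1 (Zolotarev) agrees.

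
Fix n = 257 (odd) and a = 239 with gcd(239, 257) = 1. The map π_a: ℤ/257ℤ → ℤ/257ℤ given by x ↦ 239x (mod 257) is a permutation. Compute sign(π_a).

Trace 9: π^k(9) = [9, 95, 89, 197, 52, 92, 143] for k=0..6.
Cycle type of π: 128×2 + 1; total 3 cycles.
3 cycles on 257: each ℓ→(−1)^(ℓ−1), product (−1)^254 = +1.

+1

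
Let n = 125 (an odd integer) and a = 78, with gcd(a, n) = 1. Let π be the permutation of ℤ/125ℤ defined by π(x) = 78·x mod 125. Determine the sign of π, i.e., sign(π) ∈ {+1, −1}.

Start at x=93: 93 → 4 → 62 → 86 → 83 → 99 → 97 → … (one orbit).
Cycle lengths of π_78 on ℤ/125ℤ: [100, 20, 4, 1]; 4 cycles in total.
With 4 cycles on 125 points, sign = (−1)^{125−4} = -1.

-1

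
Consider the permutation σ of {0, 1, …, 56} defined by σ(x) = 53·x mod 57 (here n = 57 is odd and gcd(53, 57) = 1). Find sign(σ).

+1

Orbit of 55 under x↦53x: [55, 8, 25, 14, 1, 53, 16]… (length divides ord_57(53)).
Decompose π into cycles: lengths [18, 18, 18, 2, 1] (5 cycles, including the fixed point 0).
Σ(ℓ_i−1) = 57−5 = 52; sign = (−1)^52 = +1.
(53|57)_J = +1 (Zolotarev's lemma cross-check).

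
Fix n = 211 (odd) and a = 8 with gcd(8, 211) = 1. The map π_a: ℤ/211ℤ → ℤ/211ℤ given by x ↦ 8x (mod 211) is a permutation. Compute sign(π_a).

-1

Trace 64: π^k(64) = [64, 90, 87, 63, 82, 23, 184] for k=0..6.
The orbit structure of x ↦ 8x mod 211: 4 orbits of sizes [70, 70, 70, 1].
sign(π) = (−1)^{n − #cycles} = (−1)^{211−4} = (−1)^207 = -1.
Check: (8/211) = -1 by Zolotarev.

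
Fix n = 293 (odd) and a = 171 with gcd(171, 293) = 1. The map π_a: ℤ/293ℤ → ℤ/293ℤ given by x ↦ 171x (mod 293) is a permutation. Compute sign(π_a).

-1

Orbit of 221 under x↦171x: [221, 287, 146, 61, 176, 210, 164]… (length divides ord_293(171)).
Cycle type of π: 292 + 1; total 2 cycles.
Σ(ℓ_i−1) = 293−2 = 291; sign = (−1)^291 = -1.
The Jacobi symbol (171|293) = -1 (Zolotarev) agrees.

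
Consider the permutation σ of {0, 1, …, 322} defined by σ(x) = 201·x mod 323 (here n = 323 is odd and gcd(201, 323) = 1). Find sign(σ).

Trace 172: π^k(172) = [172, 11, 273, 286, 315, 7, 115] for k=0..6.
Decompose π into cycles: lengths [48, 48, 48, 48, 48, 48, 16, 3, 3, 3, 3, 3, 3, 1] (14 cycles, including the fixed point 0).
Σ(ℓ_i−1) = 323−14 = 309; sign = (−1)^309 = -1.
Via Zolotarev, sign(π_{201}) = (201|323) = -1.

-1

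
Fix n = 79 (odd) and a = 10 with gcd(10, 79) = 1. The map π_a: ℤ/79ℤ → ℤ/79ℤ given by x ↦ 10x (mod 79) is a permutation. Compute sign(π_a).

Trace 21: π^k(21) = [21, 52, 46, 65, 18, 22, 62] for k=0..6.
Decompose π into cycles: lengths [13, 13, 13, 13, 13, 13, 1] (7 cycles, including the fixed point 0).
With 7 cycles on 79 points, sign = (−1)^{79−7} = +1.
(10|79)_J = +1 (Zolotarev's lemma cross-check).

+1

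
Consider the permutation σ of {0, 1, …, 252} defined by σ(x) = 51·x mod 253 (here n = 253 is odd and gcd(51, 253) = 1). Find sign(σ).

+1

Orbit of 83 under x↦51x: [83, 185, 74, 232, 194, 27, 112]… (length divides ord_253(51)).
Decompose π into cycles: lengths [110, 110, 22, 10, 1] (5 cycles, including the fixed point 0).
5 cycles on 253: each ℓ→(−1)^(ℓ−1), product (−1)^248 = +1.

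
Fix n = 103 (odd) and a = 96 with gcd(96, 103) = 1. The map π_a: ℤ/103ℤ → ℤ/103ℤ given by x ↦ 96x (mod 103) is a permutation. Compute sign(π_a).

Start at x=28: 28 → 10 → 33 → 78 → 72 → 11 → 26 → … (one orbit).
The orbit structure of x ↦ 96x mod 103: 2 orbits of sizes [102, 1].
103 − 2 = 101 transpositions; sign(π) = (−1)^101 = -1.

-1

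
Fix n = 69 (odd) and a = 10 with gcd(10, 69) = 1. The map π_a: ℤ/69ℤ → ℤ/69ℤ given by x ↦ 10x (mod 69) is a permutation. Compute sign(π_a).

Trace 4: π^k(4) = [4, 40, 55, 67, 49, 7, 1] for k=0..6.
Cycle lengths of π_10 on ℤ/69ℤ: [22, 22, 22, 1, 1, 1]; 6 cycles in total.
With 6 cycles on 69 points, sign = (−1)^{69−6} = -1.

-1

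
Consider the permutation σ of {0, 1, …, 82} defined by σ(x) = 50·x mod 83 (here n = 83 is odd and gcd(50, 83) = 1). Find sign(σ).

Start at x=29: 29 → 39 → 41 → 58 → 78 → 82 → 33 → … (one orbit).
The orbit structure of x ↦ 50x mod 83: 2 orbits of sizes [82, 1].
n − c = 83 − 2 = 81; sign = (−1)^81 = -1.
Zolotarev: (50|83) = -1, matching the cycle-count sign.

-1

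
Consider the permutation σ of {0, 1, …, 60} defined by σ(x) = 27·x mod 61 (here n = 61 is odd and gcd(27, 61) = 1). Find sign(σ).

Trace 52: π^k(52) = [52, 1, 27, 58, 41, 9, 60] for k=0..6.
7 cycles of lengths [10, 10, 10, 10, 10, 10, 1].
sign(π) = (−1)^{n − #cycles} = (−1)^{61−7} = (−1)^54 = +1.

+1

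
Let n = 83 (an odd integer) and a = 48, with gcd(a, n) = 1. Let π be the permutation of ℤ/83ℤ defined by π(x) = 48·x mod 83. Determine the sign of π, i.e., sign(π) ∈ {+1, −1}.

+1

Trace 68: π^k(68) = [68, 27, 51, 41, 59, 10, 65] for k=0..6.
Cycle type of π: 41×2 + 1; total 3 cycles.
Σ(ℓ_i−1) = 83−3 = 80; sign = (−1)^80 = +1.
Via Zolotarev, sign(π_{48}) = (48|83) = +1.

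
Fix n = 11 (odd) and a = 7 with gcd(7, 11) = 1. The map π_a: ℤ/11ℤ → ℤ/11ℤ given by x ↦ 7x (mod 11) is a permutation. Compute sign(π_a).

Trace 2: π^k(2) = [2, 3, 10, 4, 6, 9, 8] for k=0..6.
The orbit structure of x ↦ 7x mod 11: 2 orbits of sizes [10, 1].
11 − 2 = 9 transpositions; sign(π) = (−1)^9 = -1.
Via Zolotarev, sign(π_{7}) = (7|11) = -1.

-1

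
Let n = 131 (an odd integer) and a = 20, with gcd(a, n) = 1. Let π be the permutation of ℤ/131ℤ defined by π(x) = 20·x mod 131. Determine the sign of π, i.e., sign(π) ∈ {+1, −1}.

+1

Start at x=94: 94 → 46 → 3 → 60 → 21 → 27 → 16 → … (one orbit).
Cycle type of π: 65×2 + 1; total 3 cycles.
With 3 cycles on 131 points, sign = (−1)^{131−3} = +1.
Zolotarev: (20|131) = +1, matching the cycle-count sign.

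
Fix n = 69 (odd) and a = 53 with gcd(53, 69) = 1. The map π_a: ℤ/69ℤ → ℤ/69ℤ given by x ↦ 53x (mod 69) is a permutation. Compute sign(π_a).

Trace 64: π^k(64) = [64, 11, 31, 56, 1, 53, 49] for k=0..6.
Decompose π into cycles: lengths [22, 22, 22, 2, 1] (5 cycles, including the fixed point 0).
n − c = 69 − 5 = 64; sign = (−1)^64 = +1.
The Jacobi symbol (53|69) = +1 (Zolotarev) agrees.

+1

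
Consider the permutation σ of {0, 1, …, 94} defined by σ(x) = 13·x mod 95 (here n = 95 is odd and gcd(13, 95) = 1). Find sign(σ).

+1

Trace 67: π^k(67) = [67, 16, 18, 44, 2, 26, 53] for k=0..6.
π_13 has 5 disjoint cycles with lengths [36, 36, 18, 4, 1] on {0,…,94}.
Σ(ℓ_i−1) = 95−5 = 90; sign = (−1)^90 = +1.
Check: (13/95) = +1 by Zolotarev.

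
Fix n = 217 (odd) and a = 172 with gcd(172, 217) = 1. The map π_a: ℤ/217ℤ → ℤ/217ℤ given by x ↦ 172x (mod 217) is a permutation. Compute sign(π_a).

-1

Trace 15: π^k(15) = [15, 193, 212, 8, 74, 142, 120] for k=0..6.
Cycle lengths of π_172 on ℤ/217ℤ: [30, 30, 30, 30, 30, 30, 30, 3, 3, 1]; 10 cycles in total.
sign(π) = (−1)^{n − #cycles} = (−1)^{217−10} = (−1)^207 = -1.
Zolotarev: (172|217) = -1, matching the cycle-count sign.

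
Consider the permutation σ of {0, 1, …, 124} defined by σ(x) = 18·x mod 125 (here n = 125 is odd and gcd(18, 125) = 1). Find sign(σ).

-1

Trace 51: π^k(51) = [51, 43, 24, 57, 26, 93, 49] for k=0..6.
12 cycles of lengths [20, 20, 20, 20, 20, 4, 4, 4, 4, 4, 4, 1].
12 cycles on 125: each ℓ→(−1)^(ℓ−1), product (−1)^113 = -1.
Zolotarev: (18|125) = -1, matching the cycle-count sign.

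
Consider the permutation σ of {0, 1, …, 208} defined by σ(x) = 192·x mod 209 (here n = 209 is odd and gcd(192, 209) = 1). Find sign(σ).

Orbit of 70 under x↦192x: [70, 64, 166, 104, 113, 169, 53]… (length divides ord_209(192)).
Decompose π into cycles: lengths [90, 90, 18, 5, 5, 1] (6 cycles, including the fixed point 0).
Σ(ℓ_i−1) = 209−6 = 203; sign = (−1)^203 = -1.
Zolotarev: (192|209) = -1, matching the cycle-count sign.

-1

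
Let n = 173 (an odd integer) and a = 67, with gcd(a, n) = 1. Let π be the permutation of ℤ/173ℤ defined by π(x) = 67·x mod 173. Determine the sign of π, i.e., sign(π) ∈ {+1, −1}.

+1

Orbit of 52 under x↦67x: [52, 24, 51, 130, 60, 41, 152]… (length divides ord_173(67)).
3 cycles of lengths [86, 86, 1].
3 cycles on 173: each ℓ→(−1)^(ℓ−1), product (−1)^170 = +1.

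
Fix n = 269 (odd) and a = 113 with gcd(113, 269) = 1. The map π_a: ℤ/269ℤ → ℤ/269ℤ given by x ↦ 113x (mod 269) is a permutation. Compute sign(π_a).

Orbit of 100 under x↦113x: [100, 2, 226, 252, 231, 10, 54]… (length divides ord_269(113)).
Decompose π into cycles: lengths [268, 1] (2 cycles, including the fixed point 0).
2 cycles on 269: each ℓ→(−1)^(ℓ−1), product (−1)^267 = -1.

-1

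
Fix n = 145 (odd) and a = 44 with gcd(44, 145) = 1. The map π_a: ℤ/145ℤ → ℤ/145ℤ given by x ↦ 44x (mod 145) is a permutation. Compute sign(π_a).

Start at x=99: 99 → 6 → 119 → 16 → 124 → 91 → 89 → … (one orbit).
π_44 has 8 disjoint cycles with lengths [28, 28, 28, 28, 28, 2, 2, 1] on {0,…,144}.
sign(π) = (−1)^{n − #cycles} = (−1)^{145−8} = (−1)^137 = -1.

-1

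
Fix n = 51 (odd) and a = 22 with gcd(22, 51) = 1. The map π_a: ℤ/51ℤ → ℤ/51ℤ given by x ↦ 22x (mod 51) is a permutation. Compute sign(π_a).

-1

Start at x=13: 13 → 31 → 19 → 10 → 16 → 46 → 43 → … (one orbit).
Cycle lengths of π_22 on ℤ/51ℤ: [16, 16, 16, 1, 1, 1]; 6 cycles in total.
With 6 cycles on 51 points, sign = (−1)^{51−6} = -1.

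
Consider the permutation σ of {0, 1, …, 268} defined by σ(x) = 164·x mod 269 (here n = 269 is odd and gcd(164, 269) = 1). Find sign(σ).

Trace 58: π^k(58) = [58, 97, 37, 150, 121, 207, 54] for k=0..6.
Decompose π into cycles: lengths [134, 134, 1] (3 cycles, including the fixed point 0).
n − c = 269 − 3 = 266; sign = (−1)^266 = +1.

+1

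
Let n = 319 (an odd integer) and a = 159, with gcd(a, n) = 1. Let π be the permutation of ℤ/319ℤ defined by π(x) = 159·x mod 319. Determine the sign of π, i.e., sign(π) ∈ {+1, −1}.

Orbit of 9 under x↦159x: [9, 155, 82, 278, 180, 229, 45]… (length divides ord_319(159)).
The orbit structure of x ↦ 159x mod 319: 6 orbits of sizes [140, 140, 28, 5, 5, 1].
319 − 6 = 313 transpositions; sign(π) = (−1)^313 = -1.
Via Zolotarev, sign(π_{159}) = (159|319) = -1.

-1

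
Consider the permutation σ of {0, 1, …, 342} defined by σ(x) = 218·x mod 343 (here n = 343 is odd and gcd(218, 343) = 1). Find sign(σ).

Start at x=85: 85 → 8 → 29 → 148 → 22 → 337 → 64 → … (one orbit).
Cycle lengths of π_218 on ℤ/343ℤ: [49, 49, 49, 49, 49, 49, 7, 7, 7, 7, 7, 7, 1, 1, 1, 1, 1, 1, 1]; 19 cycles in total.
With 19 cycles on 343 points, sign = (−1)^{343−19} = +1.
Zolotarev: (218|343) = +1, matching the cycle-count sign.

+1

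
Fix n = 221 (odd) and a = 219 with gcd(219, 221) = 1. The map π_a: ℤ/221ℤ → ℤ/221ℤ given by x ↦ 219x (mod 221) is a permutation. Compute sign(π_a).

Start at x=16: 16 → 189 → 64 → 93 → 35 → 151 → 140 → … (one orbit).
12 cycles of lengths [24, 24, 24, 24, 24, 24, 24, 24, 12, 8, 8, 1].
12 cycles on 221: each ℓ→(−1)^(ℓ−1), product (−1)^209 = -1.

-1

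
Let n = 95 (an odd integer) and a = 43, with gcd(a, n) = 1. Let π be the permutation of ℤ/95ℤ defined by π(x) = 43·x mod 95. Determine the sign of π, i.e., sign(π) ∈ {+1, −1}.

Orbit of 7 under x↦43x: [7, 16, 23, 39, 62, 6, 68]… (length divides ord_95(43)).
Cycle lengths of π_43 on ℤ/95ℤ: [36, 36, 9, 9, 4, 1]; 6 cycles in total.
With 6 cycles on 95 points, sign = (−1)^{95−6} = -1.

-1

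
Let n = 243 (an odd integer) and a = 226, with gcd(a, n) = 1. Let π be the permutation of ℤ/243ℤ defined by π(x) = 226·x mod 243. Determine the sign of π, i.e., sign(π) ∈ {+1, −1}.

Start at x=163: 163 → 145 → 208 → 109 → 91 → 154 → 55 → … (one orbit).
π_226 has 27 disjoint cycles with lengths [27, 27, 27, 27, 27, 27, 9, 9, 9, 9, 9, 9, 3, 3, 3, 3, 3, 3, 1, 1, 1, 1, 1, 1, 1, 1, 1] on {0,…,242}.
sign(π) = (−1)^{n − #cycles} = (−1)^{243−27} = (−1)^216 = +1.

+1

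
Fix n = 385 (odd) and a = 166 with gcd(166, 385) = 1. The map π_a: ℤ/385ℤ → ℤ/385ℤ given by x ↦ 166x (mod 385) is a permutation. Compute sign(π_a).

-1

Trace 1: π^k(1) = [1, 166, 221, 111, 331, 276] for k=0..5.
Cycle type of π: 6×55 + 1×55; total 110 cycles.
Σ(ℓ_i−1) = 385−110 = 275; sign = (−1)^275 = -1.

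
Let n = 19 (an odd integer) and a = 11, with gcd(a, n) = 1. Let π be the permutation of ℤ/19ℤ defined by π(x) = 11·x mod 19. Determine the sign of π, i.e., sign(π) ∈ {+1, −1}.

Start at x=1: 1 → 11 → 7 → 1 (one orbit).
Decompose π into cycles: lengths [3, 3, 3, 3, 3, 3, 1] (7 cycles, including the fixed point 0).
sign(π) = (−1)^{n − #cycles} = (−1)^{19−7} = (−1)^12 = +1.
The Jacobi symbol (11|19) = +1 (Zolotarev) agrees.

+1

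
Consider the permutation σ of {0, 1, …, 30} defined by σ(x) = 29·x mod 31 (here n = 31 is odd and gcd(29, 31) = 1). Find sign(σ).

-1

Start at x=16: 16 → 30 → 2 → 27 → 8 → 15 → 1 → … (one orbit).
Cycle lengths of π_29 on ℤ/31ℤ: [10, 10, 10, 1]; 4 cycles in total.
31 − 4 = 27 transpositions; sign(π) = (−1)^27 = -1.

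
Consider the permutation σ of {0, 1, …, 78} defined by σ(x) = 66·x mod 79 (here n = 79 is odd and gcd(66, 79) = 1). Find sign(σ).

-1

Trace 42: π^k(42) = [42, 7, 67, 77, 26, 57, 49] for k=0..6.
Decompose π into cycles: lengths [78, 1] (2 cycles, including the fixed point 0).
sign(π) = (−1)^{n − #cycles} = (−1)^{79−2} = (−1)^77 = -1.
Via Zolotarev, sign(π_{66}) = (66|79) = -1.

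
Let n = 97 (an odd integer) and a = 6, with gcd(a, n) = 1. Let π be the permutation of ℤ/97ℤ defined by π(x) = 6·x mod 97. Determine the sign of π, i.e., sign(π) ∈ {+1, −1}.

+1

Start at x=75: 75 → 62 → 81 → 1 → 6 → 36 → 22 → … (one orbit).
9 cycles of lengths [12, 12, 12, 12, 12, 12, 12, 12, 1].
97 − 9 = 88 transpositions; sign(π) = (−1)^88 = +1.
Zolotarev: (6|97) = +1, matching the cycle-count sign.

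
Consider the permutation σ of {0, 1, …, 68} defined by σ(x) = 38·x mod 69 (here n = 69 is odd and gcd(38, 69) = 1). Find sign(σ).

Start at x=1: 1 → 38 → 64 → 17 → 25 → 53 → 13 → … (one orbit).
Cycle type of π: 22×3 + 2 + 1; total 5 cycles.
n − c = 69 − 5 = 64; sign = (−1)^64 = +1.

+1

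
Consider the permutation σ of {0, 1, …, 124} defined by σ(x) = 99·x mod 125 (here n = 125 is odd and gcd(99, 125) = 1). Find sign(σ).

+1

Start at x=1: 1 → 99 → 51 → 49 → 101 → 124 → 26 → … (one orbit).
23 cycles of lengths [10, 10, 10, 10, 10, 10, 10, 10, 10, 10, 2, 2, 2, 2, 2, 2, 2, 2, 2, 2, 2, 2, 1].
125 − 23 = 102 transpositions; sign(π) = (−1)^102 = +1.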